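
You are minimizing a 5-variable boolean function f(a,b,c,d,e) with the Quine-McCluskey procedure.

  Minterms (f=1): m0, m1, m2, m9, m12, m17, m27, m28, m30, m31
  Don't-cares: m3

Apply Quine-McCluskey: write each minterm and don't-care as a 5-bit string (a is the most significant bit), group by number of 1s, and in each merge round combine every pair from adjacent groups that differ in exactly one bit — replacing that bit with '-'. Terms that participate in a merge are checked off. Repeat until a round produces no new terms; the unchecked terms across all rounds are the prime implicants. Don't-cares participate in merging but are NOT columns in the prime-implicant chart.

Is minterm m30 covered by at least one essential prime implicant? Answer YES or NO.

NO

Round 0: 00000✓ 00001✓ 00010✓ 00011✓ 01001✓ 01100✓ 10001✓ 11011✓ 11100✓ 11110✓ 11111✓
Round 1: -0001 -1100 0-001 000-0✓ 000-1✓ 0000-✓ 0001-✓ 11-11 111-0 1111-
Round 2: 000--
PIs = {-0001, -1100, 0-001, 000--, 11-11, 111-0, 1111-}
Coverage chart:
  m0: 000-- ←essential
  m1: -0001,0-001,000--
  m2: 000-- ←essential
  m9: 0-001 ←essential
  m12: -1100 ←essential
  m17: -0001 ←essential
  m27: 11-11 ←essential
  m28: -1100,111-0
  m30: 111-0,1111-
  m31: 11-11,1111-
Essential: -0001, -1100, 0-001, 000--, 11-11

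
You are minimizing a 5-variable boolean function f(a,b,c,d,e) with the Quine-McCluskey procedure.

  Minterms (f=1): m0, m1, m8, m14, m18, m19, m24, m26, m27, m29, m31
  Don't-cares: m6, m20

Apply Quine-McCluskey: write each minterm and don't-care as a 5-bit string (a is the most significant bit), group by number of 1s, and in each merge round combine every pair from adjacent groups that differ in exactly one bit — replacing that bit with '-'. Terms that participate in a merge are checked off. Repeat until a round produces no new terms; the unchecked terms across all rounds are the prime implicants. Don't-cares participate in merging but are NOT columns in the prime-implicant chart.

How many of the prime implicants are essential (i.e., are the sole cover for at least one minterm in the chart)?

Round 0: 00000✓ 00001✓ 00110✓ 01000✓ 01110✓ 10010✓ 10011✓ 10100 11000✓ 11010✓ 11011✓ 11101✓ 11111✓
Round 1: -1000 0-000 0-110 0000- 1-010✓ 1-011✓ 1001-✓ 11-11 110-0 1101-✓ 111-1
Round 2: 1-01-
PIs = {-1000, 0-000, 0-110, 0000-, 1-01-, 10100, 11-11, 110-0, 111-1}
Coverage chart:
  m0: 0-000,0000-
  m1: 0000- ←essential
  m8: -1000,0-000
  m14: 0-110 ←essential
  m18: 1-01- ←essential
  m19: 1-01- ←essential
  m24: -1000,110-0
  m26: 1-01-,110-0
  m27: 1-01-,11-11
  m29: 111-1 ←essential
  m31: 11-11,111-1
Essential: 0-110, 0000-, 1-01-, 111-1

4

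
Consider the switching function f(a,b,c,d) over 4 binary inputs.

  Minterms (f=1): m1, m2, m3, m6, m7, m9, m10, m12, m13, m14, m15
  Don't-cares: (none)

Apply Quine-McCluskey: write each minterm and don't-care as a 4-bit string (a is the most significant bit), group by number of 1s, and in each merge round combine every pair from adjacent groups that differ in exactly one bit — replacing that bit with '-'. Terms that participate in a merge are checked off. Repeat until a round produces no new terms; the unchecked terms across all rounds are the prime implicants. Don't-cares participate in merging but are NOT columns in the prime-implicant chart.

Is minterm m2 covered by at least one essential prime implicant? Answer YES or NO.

size-2^0 implicants → 0001(✓)  0010(✓)  0011(✓)  0110(✓)  0111(✓)  1001(✓)  1010(✓)  1100(✓)  1101(✓)  1110(✓)  1111(✓)
size-2^1 implicants → -001  -010(✓)  -110(✓)  -111(✓)  0-10(✓)  0-11(✓)  00-1  001-(✓)  011-(✓)  1-01  1-10(✓)  11-0(✓)  11-1(✓)  110-(✓)  111-(✓)
size-2^2 implicants → --10  -11-  0-1-  11--
Unchecked terms (primes): --10, -001, -11-, 0-1-, 00-1, 1-01, 11--
Minterm coverage:
  m1 ⊆ -001,00-1
  m2 ⊆ --10,0-1-
  m3 ⊆ 0-1-,00-1
  m6 ⊆ --10,-11-,0-1-
  m7 ⊆ -11-,0-1-
  m9 ⊆ -001,1-01
  m10 ⊆ --10 [E]
  m12 ⊆ 11-- [E]
  m13 ⊆ 1-01,11--
  m14 ⊆ --10,-11-,11--
  m15 ⊆ -11-,11--
E = {--10, 11--}

YES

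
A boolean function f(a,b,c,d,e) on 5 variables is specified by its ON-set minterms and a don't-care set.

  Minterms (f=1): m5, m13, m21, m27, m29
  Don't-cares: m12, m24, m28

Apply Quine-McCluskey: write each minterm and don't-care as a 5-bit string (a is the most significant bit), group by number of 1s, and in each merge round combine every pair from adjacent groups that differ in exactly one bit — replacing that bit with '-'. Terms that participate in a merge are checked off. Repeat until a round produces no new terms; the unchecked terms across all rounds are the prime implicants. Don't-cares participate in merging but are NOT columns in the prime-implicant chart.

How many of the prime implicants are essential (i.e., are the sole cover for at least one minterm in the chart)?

2

Round 0: 00101✓ 01100✓ 01101✓ 10101✓ 11000✓ 11011 11100✓ 11101✓
Round 1: -0101✓ -1100✓ -1101✓ 0-101✓ 0110-✓ 1-101✓ 11-00 1110-✓
Round 2: --101 -110-
PIs = {--101, -110-, 11-00, 11011}
Coverage chart:
  m5: --101 ←essential
  m13: --101,-110-
  m21: --101 ←essential
  m27: 11011 ←essential
  m29: --101,-110-
Essential: --101, 11011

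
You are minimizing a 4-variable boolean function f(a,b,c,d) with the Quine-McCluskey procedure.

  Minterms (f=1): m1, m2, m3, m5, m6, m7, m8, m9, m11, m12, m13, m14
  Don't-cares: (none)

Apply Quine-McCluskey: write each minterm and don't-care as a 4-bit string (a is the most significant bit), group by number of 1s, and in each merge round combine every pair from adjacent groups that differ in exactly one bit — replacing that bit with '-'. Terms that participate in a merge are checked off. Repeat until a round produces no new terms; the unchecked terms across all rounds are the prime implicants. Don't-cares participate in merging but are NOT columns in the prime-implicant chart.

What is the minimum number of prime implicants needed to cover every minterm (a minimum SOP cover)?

5

Round 0: 0001✓ 0010✓ 0011✓ 0101✓ 0110✓ 0111✓ 1000✓ 1001✓ 1011✓ 1100✓ 1101✓ 1110✓
Round 1: -001✓ -011✓ -101✓ -110 0-01✓ 0-10✓ 0-11✓ 00-1✓ 001-✓ 01-1✓ 011-✓ 1-00✓ 1-01✓ 10-1✓ 100-✓ 11-0 110-✓
Round 2: --01 -0-1 0--1 0-1- 1-0-
PIs = {--01, -0-1, -110, 0--1, 0-1-, 1-0-, 11-0}
Coverage chart:
  m1: --01,-0-1,0--1
  m2: 0-1- ←essential
  m3: -0-1,0--1,0-1-
  m5: --01,0--1
  m6: -110,0-1-
  m7: 0--1,0-1-
  m8: 1-0- ←essential
  m9: --01,-0-1,1-0-
  m11: -0-1 ←essential
  m12: 1-0-,11-0
  m13: --01,1-0-
  m14: -110,11-0
Essential: -0-1, 0-1-, 1-0-
Petrick residual → --01, -110
Min cover (5 terms): c'd + b'd + bcd' + a'c + ac'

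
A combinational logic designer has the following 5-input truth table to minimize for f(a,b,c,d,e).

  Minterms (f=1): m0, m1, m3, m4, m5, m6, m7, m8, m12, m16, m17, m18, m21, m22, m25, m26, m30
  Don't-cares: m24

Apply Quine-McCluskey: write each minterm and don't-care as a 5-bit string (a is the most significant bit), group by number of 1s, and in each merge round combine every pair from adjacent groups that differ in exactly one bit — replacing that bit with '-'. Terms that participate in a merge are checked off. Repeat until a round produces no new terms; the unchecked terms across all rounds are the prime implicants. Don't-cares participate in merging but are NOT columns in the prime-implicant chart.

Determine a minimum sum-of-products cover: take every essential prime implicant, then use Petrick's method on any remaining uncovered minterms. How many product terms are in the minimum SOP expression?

[col 0] 00000*, 00001*, 00011*, 00100*, 00101*, 00110*, 00111*, 01000*, 01100*, 10000*, 10001*, 10010*, 10101*, 10110*, 11000*, 11001*, 11010*, 11110*
[col 1] -0000*, -0001*, -0101*, -0110, -1000*, 0-000*, 0-100*, 00-00*, 00-01*, 00-11*, 000-1*, 0000-*, 001-0*, 001-1*, 0010-*, 0011-*, 01-00*, 1-000*, 1-001*, 1-010*, 1-110*, 10-01*, 10-10*, 100-0*, 1000-*, 11-10*, 110-0*, 1100-*
[col 2] --000, -0-01, -000-, 0--00, 00--1, 00-0-, 001--, 1--10, 1-0-0, 1-00-
Prime implicants: --000, -0-01, -000-, -0110, 0--00, 00--1, 00-0-, 001--, 1--10, 1-0-0, 1-00-
PI chart (minterm → PIs covering it):
  0 | --000,-000-,0--00,00-0-
  1 | -0-01,-000-,00--1,00-0-
  3 | 00--1  (sole → essential)
  4 | 0--00,00-0-,001--
  5 | -0-01,00--1,00-0-,001--
  6 | -0110,001--
  7 | 00--1,001--
  8 | --000,0--00
  12 | 0--00  (sole → essential)
  16 | --000,-000-,1-0-0,1-00-
  17 | -0-01,-000-,1-00-
  18 | 1--10,1-0-0
  21 | -0-01  (sole → essential)
  22 | -0110,1--10
  25 | 1-00-  (sole → essential)
  26 | 1--10,1-0-0
  30 | 1--10  (sole → essential)
Essential prime implicants: -0-01, 0--00, 00--1, 1--10, 1-00-
Petrick residual → -0110
Minimum SOP uses 6 PIs: b'd'e + b'cde' + a'd'e' + a'b'e + ade' + ac'd'

6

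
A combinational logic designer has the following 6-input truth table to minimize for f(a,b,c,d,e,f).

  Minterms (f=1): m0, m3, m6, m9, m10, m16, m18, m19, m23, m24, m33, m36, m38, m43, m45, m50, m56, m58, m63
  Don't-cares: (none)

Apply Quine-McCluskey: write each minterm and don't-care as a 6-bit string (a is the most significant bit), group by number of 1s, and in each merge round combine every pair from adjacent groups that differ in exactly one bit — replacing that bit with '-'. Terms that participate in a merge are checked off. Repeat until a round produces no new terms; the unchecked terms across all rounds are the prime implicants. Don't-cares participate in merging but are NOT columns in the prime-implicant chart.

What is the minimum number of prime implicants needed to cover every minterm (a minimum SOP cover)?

14

Round 0: 000000✓ 000011✓ 000110✓ 001001 001010 010000✓ 010010✓ 010011✓ 010111✓ 011000✓ 100001 100100✓ 100110✓ 101011 101101 110010✓ 111000✓ 111010✓ 111111
Round 1: -00110 -10010 -11000 0-0000 0-0011 01-000 010-11 0100-0 01001- 1001-0 11-010 1110-0
PIs = {-00110, -10010, -11000, 0-0000, 0-0011, 001001, 001010, 01-000, 010-11, 0100-0, 01001-, 100001, 1001-0, 101011, 101101, 11-010, 1110-0, 111111}
Coverage chart:
  m0: 0-0000 ←essential
  m3: 0-0011 ←essential
  m6: -00110 ←essential
  m9: 001001 ←essential
  m10: 001010 ←essential
  m16: 0-0000,01-000,0100-0
  m18: -10010,0100-0,01001-
  m19: 0-0011,010-11,01001-
  m23: 010-11 ←essential
  m24: -11000,01-000
  m33: 100001 ←essential
  m36: 1001-0 ←essential
  m38: -00110,1001-0
  m43: 101011 ←essential
  m45: 101101 ←essential
  m50: -10010,11-010
  m56: -11000,1110-0
  m58: 11-010,1110-0
  m63: 111111 ←essential
Essential: -00110, 0-0000, 0-0011, 001001, 001010, 010-11, 100001, 1001-0, 101011, 101101, 111111
Petrick residual → -10010, -11000, 11-010
Min cover (14 terms): b'c'def' + bc'd'ef' + bcd'e'f' + a'c'd'e'f' + a'c'd'ef + a'b'cd'e'f + a'b'cd'ef' + a'bc'ef + ab'c'd'e'f + ab'c'df' + ab'cd'ef + ab'cde'f + abd'ef' + abcdef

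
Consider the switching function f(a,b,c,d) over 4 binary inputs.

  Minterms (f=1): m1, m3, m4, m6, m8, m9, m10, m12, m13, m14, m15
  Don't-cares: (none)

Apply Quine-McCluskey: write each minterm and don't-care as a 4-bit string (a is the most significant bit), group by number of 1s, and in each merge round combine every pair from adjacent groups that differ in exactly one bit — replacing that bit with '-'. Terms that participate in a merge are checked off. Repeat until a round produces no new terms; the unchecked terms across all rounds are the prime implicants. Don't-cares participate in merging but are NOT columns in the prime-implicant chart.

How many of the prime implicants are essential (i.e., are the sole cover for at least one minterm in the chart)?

Round 0: 0001✓ 0011✓ 0100✓ 0110✓ 1000✓ 1001✓ 1010✓ 1100✓ 1101✓ 1110✓ 1111✓
Round 1: -001 -100✓ -110✓ 00-1 01-0✓ 1-00✓ 1-01✓ 1-10✓ 10-0✓ 100-✓ 11-0✓ 11-1✓ 110-✓ 111-✓
Round 2: -1-0 1--0 1-0- 11--
PIs = {-001, -1-0, 00-1, 1--0, 1-0-, 11--}
Coverage chart:
  m1: -001,00-1
  m3: 00-1 ←essential
  m4: -1-0 ←essential
  m6: -1-0 ←essential
  m8: 1--0,1-0-
  m9: -001,1-0-
  m10: 1--0 ←essential
  m12: -1-0,1--0,1-0-,11--
  m13: 1-0-,11--
  m14: -1-0,1--0,11--
  m15: 11-- ←essential
Essential: -1-0, 00-1, 1--0, 11--

4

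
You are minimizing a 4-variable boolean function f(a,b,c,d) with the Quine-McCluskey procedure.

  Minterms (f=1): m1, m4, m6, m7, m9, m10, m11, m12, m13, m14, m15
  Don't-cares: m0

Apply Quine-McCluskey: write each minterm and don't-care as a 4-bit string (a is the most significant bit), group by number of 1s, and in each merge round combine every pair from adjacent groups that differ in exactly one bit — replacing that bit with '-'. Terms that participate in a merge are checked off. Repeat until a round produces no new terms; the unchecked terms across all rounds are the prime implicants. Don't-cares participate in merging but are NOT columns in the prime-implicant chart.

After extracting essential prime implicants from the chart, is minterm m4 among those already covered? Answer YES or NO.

NO

Round 0: 0000✓ 0001✓ 0100✓ 0110✓ 0111✓ 1001✓ 1010✓ 1011✓ 1100✓ 1101✓ 1110✓ 1111✓
Round 1: -001 -100✓ -110✓ -111✓ 0-00 000- 01-0✓ 011-✓ 1-01✓ 1-10✓ 1-11✓ 10-1✓ 101-✓ 11-0✓ 11-1✓ 110-✓ 111-✓
Round 2: -1-0 -11- 1--1 1-1- 11--
PIs = {-001, -1-0, -11-, 0-00, 000-, 1--1, 1-1-, 11--}
Coverage chart:
  m1: -001,000-
  m4: -1-0,0-00
  m6: -1-0,-11-
  m7: -11- ←essential
  m9: -001,1--1
  m10: 1-1- ←essential
  m11: 1--1,1-1-
  m12: -1-0,11--
  m13: 1--1,11--
  m14: -1-0,-11-,1-1-,11--
  m15: -11-,1--1,1-1-,11--
Essential: -11-, 1-1-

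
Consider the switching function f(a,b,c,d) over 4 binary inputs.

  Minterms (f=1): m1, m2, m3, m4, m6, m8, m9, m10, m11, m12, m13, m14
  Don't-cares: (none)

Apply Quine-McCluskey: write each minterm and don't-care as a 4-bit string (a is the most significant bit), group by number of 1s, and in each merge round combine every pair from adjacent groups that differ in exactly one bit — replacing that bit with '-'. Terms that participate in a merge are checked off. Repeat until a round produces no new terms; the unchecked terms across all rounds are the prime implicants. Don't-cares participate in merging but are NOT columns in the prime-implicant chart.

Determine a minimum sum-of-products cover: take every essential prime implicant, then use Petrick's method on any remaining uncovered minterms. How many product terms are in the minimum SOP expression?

Round 0: 0001✓ 0010✓ 0011✓ 0100✓ 0110✓ 1000✓ 1001✓ 1010✓ 1011✓ 1100✓ 1101✓ 1110✓
Round 1: -001✓ -010✓ -011✓ -100✓ -110✓ 0-10✓ 00-1✓ 001-✓ 01-0✓ 1-00✓ 1-01✓ 1-10✓ 10-0✓ 10-1✓ 100-✓ 101-✓ 11-0✓ 110-✓
Round 2: --10 -0-1 -01- -1-0 1--0 1-0- 10--
PIs = {--10, -0-1, -01-, -1-0, 1--0, 1-0-, 10--}
Coverage chart:
  m1: -0-1 ←essential
  m2: --10,-01-
  m3: -0-1,-01-
  m4: -1-0 ←essential
  m6: --10,-1-0
  m8: 1--0,1-0-,10--
  m9: -0-1,1-0-,10--
  m10: --10,-01-,1--0,10--
  m11: -0-1,-01-,10--
  m12: -1-0,1--0,1-0-
  m13: 1-0- ←essential
  m14: --10,-1-0,1--0
Essential: -0-1, -1-0, 1-0-
Petrick residual → --10
Min cover (4 terms): cd' + b'd + bd' + ac'

4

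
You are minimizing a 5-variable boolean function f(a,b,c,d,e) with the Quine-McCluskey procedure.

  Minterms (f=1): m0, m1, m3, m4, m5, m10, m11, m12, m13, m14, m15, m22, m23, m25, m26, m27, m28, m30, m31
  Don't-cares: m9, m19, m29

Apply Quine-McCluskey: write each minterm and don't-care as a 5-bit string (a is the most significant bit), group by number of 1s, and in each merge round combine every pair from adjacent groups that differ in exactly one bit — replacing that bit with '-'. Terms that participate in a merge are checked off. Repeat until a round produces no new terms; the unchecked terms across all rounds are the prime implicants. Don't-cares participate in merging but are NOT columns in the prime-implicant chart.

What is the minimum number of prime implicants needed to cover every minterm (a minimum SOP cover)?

Round 0: 00000✓ 00001✓ 00011✓ 00100✓ 00101✓ 01001✓ 01010✓ 01011✓ 01100✓ 01101✓ 01110✓ 01111✓ 10011✓ 10110✓ 10111✓ 11001✓ 11010✓ 11011✓ 11100✓ 11101✓ 11110✓ 11111✓
Round 1: -0011✓ -1001✓ -1010✓ -1011✓ -1100✓ -1101✓ -1110✓ -1111✓ 0-001✓ 0-011✓ 0-100✓ 0-101✓ 00-00✓ 00-01✓ 000-1✓ 0000-✓ 0010-✓ 01-01✓ 01-10✓ 01-11✓ 010-1✓ 0101-✓ 011-0✓ 011-1✓ 0110-✓ 0111-✓ 1-011✓ 1-110✓ 1-111✓ 10-11✓ 1011-✓ 11-01✓ 11-10✓ 11-11✓ 110-1✓ 1101-✓ 111-0✓ 111-1✓ 1110-✓ 1111-✓
Round 2: --011 -1-01✓ -1-10✓ -1-11✓ -10-1✓ -101-✓ -11-0✓ -11-1✓ -110-✓ -111-✓ 0--01 0-0-1 0-10- 00-0- 01--1✓ 01-1-✓ 011--✓ 1--11 1-11- 11--1✓ 11-1-✓ 111--✓
Round 3: -1--1 -1-1- -11--
PIs = {--011, -1--1, -1-1-, -11--, 0--01, 0-0-1, 0-10-, 00-0-, 1--11, 1-11-}
Coverage chart:
  m0: 00-0- ←essential
  m1: 0--01,0-0-1,00-0-
  m3: --011,0-0-1
  m4: 0-10-,00-0-
  m5: 0--01,0-10-,00-0-
  m10: -1-1- ←essential
  m11: --011,-1--1,-1-1-,0-0-1
  m12: -11--,0-10-
  m13: -1--1,-11--,0--01,0-10-
  m14: -1-1-,-11--
  m15: -1--1,-1-1-,-11--
  m22: 1-11- ←essential
  m23: 1--11,1-11-
  m25: -1--1 ←essential
  m26: -1-1- ←essential
  m27: --011,-1--1,-1-1-,1--11
  m28: -11-- ←essential
  m30: -1-1-,-11--,1-11-
  m31: -1--1,-1-1-,-11--,1--11,1-11-
Essential: -1--1, -1-1-, -11--, 00-0-, 1-11-
Petrick residual → --011
Min cover (6 terms): c'de + be + bd + bc + a'b'd' + acd

6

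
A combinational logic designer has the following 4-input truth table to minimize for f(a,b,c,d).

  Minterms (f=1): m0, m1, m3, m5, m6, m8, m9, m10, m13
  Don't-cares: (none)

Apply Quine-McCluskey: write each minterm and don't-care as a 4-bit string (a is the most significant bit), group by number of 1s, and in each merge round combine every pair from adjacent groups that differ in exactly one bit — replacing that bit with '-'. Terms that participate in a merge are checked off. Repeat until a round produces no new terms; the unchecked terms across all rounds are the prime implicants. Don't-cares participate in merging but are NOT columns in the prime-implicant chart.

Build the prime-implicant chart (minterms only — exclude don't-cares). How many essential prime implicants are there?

5

size-2^0 implicants → 0000(✓)  0001(✓)  0011(✓)  0101(✓)  0110  1000(✓)  1001(✓)  1010(✓)  1101(✓)
size-2^1 implicants → -000(✓)  -001(✓)  -101(✓)  0-01(✓)  00-1  000-(✓)  1-01(✓)  10-0  100-(✓)
size-2^2 implicants → --01  -00-
Unchecked terms (primes): --01, -00-, 00-1, 0110, 10-0
Minterm coverage:
  m0 ⊆ -00- [E]
  m1 ⊆ --01,-00-,00-1
  m3 ⊆ 00-1 [E]
  m5 ⊆ --01 [E]
  m6 ⊆ 0110 [E]
  m8 ⊆ -00-,10-0
  m9 ⊆ --01,-00-
  m10 ⊆ 10-0 [E]
  m13 ⊆ --01 [E]
E = {--01, -00-, 00-1, 0110, 10-0}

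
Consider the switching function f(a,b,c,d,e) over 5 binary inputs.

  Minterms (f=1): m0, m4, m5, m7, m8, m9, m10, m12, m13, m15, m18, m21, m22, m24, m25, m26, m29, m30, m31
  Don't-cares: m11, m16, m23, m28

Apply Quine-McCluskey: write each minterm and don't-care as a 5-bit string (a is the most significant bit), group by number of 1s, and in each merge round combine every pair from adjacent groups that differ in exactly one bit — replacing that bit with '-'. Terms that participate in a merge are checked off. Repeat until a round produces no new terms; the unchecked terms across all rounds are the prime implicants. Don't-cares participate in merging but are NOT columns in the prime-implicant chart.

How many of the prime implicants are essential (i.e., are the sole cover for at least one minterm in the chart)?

Round 0: 00000✓ 00100✓ 00101✓ 00111✓ 01000✓ 01001✓ 01010✓ 01011✓ 01100✓ 01101✓ 01111✓ 10000✓ 10010✓ 10101✓ 10110✓ 10111✓ 11000✓ 11001✓ 11010✓ 11100✓ 11101✓ 11110✓ 11111✓
Round 1: -0000✓ -0101✓ -0111✓ -1000✓ -1001✓ -1010✓ -1100✓ -1101✓ -1111✓ 0-000✓ 0-100✓ 0-101✓ 0-111✓ 00-00✓ 001-1✓ 0010-✓ 01-00✓ 01-01✓ 01-11✓ 010-0✓ 010-1✓ 0100-✓ 0101-✓ 011-1✓ 0110-✓ 1-000✓ 1-010✓ 1-101✓ 1-110✓ 1-111✓ 10-10✓ 100-0✓ 101-1✓ 1011-✓ 11-00✓ 11-01✓ 11-10✓ 110-0✓ 1100-✓ 111-0✓ 111-1✓ 1110-✓ 1111-✓
Round 2: --000 --101✓ --111✓ -01-1✓ -1-00✓ -1-01✓ -10-0 -100-✓ -11-1✓ -110-✓ 0--00 0-1-1✓ 0-10- 01--1 01-0-✓ 010-- 1--10 1-0-0 1-1-1✓ 1-11- 11--0 11-0-✓ 111--
Round 3: --1-1 -1-0-
PIs = {--000, --1-1, -1-0-, -10-0, 0--00, 0-10-, 01--1, 010--, 1--10, 1-0-0, 1-11-, 11--0, 111--}
Coverage chart:
  m0: --000,0--00
  m4: 0--00,0-10-
  m5: --1-1,0-10-
  m7: --1-1 ←essential
  m8: --000,-1-0-,-10-0,0--00,010--
  m9: -1-0-,01--1,010--
  m10: -10-0,010--
  m12: -1-0-,0--00,0-10-
  m13: --1-1,-1-0-,0-10-,01--1
  m15: --1-1,01--1
  m18: 1--10,1-0-0
  m21: --1-1 ←essential
  m22: 1--10,1-11-
  m24: --000,-1-0-,-10-0,1-0-0,11--0
  m25: -1-0- ←essential
  m26: -10-0,1--10,1-0-0,11--0
  m29: --1-1,-1-0-,111--
  m30: 1--10,1-11-,11--0,111--
  m31: --1-1,1-11-,111--
Essential: --1-1, -1-0-

2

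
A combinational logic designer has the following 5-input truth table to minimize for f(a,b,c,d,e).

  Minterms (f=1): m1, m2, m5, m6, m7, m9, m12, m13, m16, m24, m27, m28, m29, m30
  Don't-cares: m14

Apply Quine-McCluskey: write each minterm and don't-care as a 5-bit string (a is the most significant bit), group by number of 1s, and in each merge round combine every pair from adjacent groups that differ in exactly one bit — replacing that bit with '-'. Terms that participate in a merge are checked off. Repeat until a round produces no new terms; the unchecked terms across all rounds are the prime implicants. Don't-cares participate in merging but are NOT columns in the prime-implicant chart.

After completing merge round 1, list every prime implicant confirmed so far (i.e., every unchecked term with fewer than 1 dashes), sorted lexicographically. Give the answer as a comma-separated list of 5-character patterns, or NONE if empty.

11011

size-2^0 implicants → 00001(✓)  00010(✓)  00101(✓)  00110(✓)  00111(✓)  01001(✓)  01100(✓)  01101(✓)  01110(✓)  10000(✓)  11000(✓)  11011  11100(✓)  11101(✓)  11110(✓)
size-2^1 implicants → -1100(✓)  -1101(✓)  -1110(✓)  0-001(✓)  0-101(✓)  0-110  00-01(✓)  00-10  001-1  0011-  01-01(✓)  011-0(✓)  0110-(✓)  1-000  11-00  111-0(✓)  1110-(✓)
size-2^2 implicants → -11-0  -110-  0--01
Unchecked terms (primes): -11-0, -110-, 0--01, 0-110, 00-10, 001-1, 0011-, 1-000, 11-00, 11011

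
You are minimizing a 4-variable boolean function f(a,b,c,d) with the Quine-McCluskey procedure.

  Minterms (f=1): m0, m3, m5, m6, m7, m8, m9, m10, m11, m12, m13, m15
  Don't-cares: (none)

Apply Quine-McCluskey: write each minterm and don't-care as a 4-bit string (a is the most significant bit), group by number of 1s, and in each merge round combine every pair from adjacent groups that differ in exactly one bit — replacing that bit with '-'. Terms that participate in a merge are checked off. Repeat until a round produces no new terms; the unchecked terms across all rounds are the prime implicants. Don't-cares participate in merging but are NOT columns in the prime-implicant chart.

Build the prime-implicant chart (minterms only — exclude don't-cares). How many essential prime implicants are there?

6

Round 0: 0000✓ 0011✓ 0101✓ 0110✓ 0111✓ 1000✓ 1001✓ 1010✓ 1011✓ 1100✓ 1101✓ 1111✓
Round 1: -000 -011✓ -101✓ -111✓ 0-11✓ 01-1✓ 011- 1-00✓ 1-01✓ 1-11✓ 10-0✓ 10-1✓ 100-✓ 101-✓ 11-1✓ 110-✓
Round 2: --11 -1-1 1--1 1-0- 10--
PIs = {--11, -000, -1-1, 011-, 1--1, 1-0-, 10--}
Coverage chart:
  m0: -000 ←essential
  m3: --11 ←essential
  m5: -1-1 ←essential
  m6: 011- ←essential
  m7: --11,-1-1,011-
  m8: -000,1-0-,10--
  m9: 1--1,1-0-,10--
  m10: 10-- ←essential
  m11: --11,1--1,10--
  m12: 1-0- ←essential
  m13: -1-1,1--1,1-0-
  m15: --11,-1-1,1--1
Essential: --11, -000, -1-1, 011-, 1-0-, 10--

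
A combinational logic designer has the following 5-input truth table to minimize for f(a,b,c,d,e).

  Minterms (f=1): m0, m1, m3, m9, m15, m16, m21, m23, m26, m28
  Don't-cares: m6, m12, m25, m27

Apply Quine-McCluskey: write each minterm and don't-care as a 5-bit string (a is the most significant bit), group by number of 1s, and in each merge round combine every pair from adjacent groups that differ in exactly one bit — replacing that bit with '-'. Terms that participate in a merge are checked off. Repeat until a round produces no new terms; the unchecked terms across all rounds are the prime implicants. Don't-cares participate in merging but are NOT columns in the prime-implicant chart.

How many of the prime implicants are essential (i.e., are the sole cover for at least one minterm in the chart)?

Round 0: 00000✓ 00001✓ 00011✓ 00110 01001✓ 01100✓ 01111 10000✓ 10101✓ 10111✓ 11001✓ 11010✓ 11011✓ 11100✓
Round 1: -0000 -1001 -1100 0-001 000-1 0000- 101-1 110-1 1101-
PIs = {-0000, -1001, -1100, 0-001, 000-1, 0000-, 00110, 01111, 101-1, 110-1, 1101-}
Coverage chart:
  m0: -0000,0000-
  m1: 0-001,000-1,0000-
  m3: 000-1 ←essential
  m9: -1001,0-001
  m15: 01111 ←essential
  m16: -0000 ←essential
  m21: 101-1 ←essential
  m23: 101-1 ←essential
  m26: 1101- ←essential
  m28: -1100 ←essential
Essential: -0000, -1100, 000-1, 01111, 101-1, 1101-

6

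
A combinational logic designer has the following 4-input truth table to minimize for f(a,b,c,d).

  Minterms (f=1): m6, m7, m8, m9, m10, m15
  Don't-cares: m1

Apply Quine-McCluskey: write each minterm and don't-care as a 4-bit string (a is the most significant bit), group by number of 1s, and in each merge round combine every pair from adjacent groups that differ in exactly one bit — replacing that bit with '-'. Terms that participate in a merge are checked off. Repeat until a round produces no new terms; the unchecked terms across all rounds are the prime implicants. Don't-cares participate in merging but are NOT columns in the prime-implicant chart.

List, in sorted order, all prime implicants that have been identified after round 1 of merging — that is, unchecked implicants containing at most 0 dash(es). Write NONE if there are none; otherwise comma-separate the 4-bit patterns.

NONE

Round 0: 0001✓ 0110✓ 0111✓ 1000✓ 1001✓ 1010✓ 1111✓
Round 1: -001 -111 011- 10-0 100-
PIs = {-001, -111, 011-, 10-0, 100-}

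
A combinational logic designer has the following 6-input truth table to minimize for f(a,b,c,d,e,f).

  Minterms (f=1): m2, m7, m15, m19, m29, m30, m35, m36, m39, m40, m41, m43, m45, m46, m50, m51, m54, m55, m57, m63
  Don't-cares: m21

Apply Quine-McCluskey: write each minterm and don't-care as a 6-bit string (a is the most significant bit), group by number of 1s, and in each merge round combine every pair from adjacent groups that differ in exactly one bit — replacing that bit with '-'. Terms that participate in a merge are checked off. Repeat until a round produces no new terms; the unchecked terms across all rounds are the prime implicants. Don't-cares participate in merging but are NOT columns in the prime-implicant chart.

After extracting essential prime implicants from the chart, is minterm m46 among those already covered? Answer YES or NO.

YES

Round 0: 000010 000111✓ 001111✓ 010011✓ 010101✓ 011101✓ 011110 100011✓ 100100 100111✓ 101000✓ 101001✓ 101011✓ 101101✓ 101110 110010✓ 110011✓ 110110✓ 110111✓ 111001✓ 111111✓
Round 1: -00111 -10011 00-111 01-101 1-0011✓ 1-0111✓ 1-1001 10-011 100-11✓ 101-01 1010-1 10100- 11-111 110-10✓ 110-11✓ 11001-✓ 11011-✓
Round 2: 1-0-11 110-1-
PIs = {-00111, -10011, 00-111, 000010, 01-101, 011110, 1-0-11, 1-1001, 10-011, 100100, 101-01, 1010-1, 10100-, 101110, 11-111, 110-1-}
Coverage chart:
  m2: 000010 ←essential
  m7: -00111,00-111
  m15: 00-111 ←essential
  m19: -10011 ←essential
  m29: 01-101 ←essential
  m30: 011110 ←essential
  m35: 1-0-11,10-011
  m36: 100100 ←essential
  m39: -00111,1-0-11
  m40: 10100- ←essential
  m41: 1-1001,101-01,1010-1,10100-
  m43: 10-011,1010-1
  m45: 101-01 ←essential
  m46: 101110 ←essential
  m50: 110-1- ←essential
  m51: -10011,1-0-11,110-1-
  m54: 110-1- ←essential
  m55: 1-0-11,11-111,110-1-
  m57: 1-1001 ←essential
  m63: 11-111 ←essential
Essential: -10011, 00-111, 000010, 01-101, 011110, 1-1001, 100100, 101-01, 10100-, 101110, 11-111, 110-1-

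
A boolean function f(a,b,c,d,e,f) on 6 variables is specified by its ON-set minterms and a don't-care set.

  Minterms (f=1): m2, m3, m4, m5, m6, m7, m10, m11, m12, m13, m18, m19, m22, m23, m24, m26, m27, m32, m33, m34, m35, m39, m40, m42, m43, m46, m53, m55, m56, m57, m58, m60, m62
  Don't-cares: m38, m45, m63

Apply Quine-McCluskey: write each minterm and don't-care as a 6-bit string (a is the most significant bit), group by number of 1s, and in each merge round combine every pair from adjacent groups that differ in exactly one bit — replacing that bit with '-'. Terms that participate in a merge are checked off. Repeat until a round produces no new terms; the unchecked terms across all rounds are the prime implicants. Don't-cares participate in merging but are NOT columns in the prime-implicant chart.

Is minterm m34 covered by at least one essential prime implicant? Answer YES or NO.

YES

Round 0: 000010✓ 000011✓ 000100✓ 000101✓ 000110✓ 000111✓ 001010✓ 001011✓ 001100✓ 001101✓ 010010✓ 010011✓ 010110✓ 010111✓ 011000✓ 011010✓ 011011✓ 100000✓ 100001✓ 100010✓ 100011✓ 100110✓ 100111✓ 101000✓ 101010✓ 101011✓ 101101✓ 101110✓ 110101✓ 110111✓ 111000✓ 111001✓ 111010✓ 111100✓ 111110✓ 111111✓
Round 1: -00010✓ -00011✓ -00110✓ -00111✓ -01010✓ -01011✓ -01101 -10111✓ -11000✓ -11010✓ 0-0010✓ 0-0011✓ 0-0110✓ 0-0111✓ 0-1010✓ 0-1011✓ 00-010✓ 00-011✓ 00-100✓ 00-101✓ 000-10✓ 000-11✓ 00001-✓ 0001-0✓ 0001-1✓ 00010-✓ 00011-✓ 00101-✓ 00110-✓ 01-010✓ 01-011✓ 010-10✓ 010-11✓ 01001-✓ 01011-✓ 0110-0✓ 01101-✓ 1-0111✓ 1-1000✓ 1-1010✓ 1-1110✓ 10-000✓ 10-010✓ 10-011✓ 10-110✓ 100-10✓ 100-11✓ 1000-0✓ 1000-1✓ 10000-✓ 10001-✓ 10011-✓ 101-10✓ 1010-0✓ 10101-✓ 11-111 1101-1 111-00✓ 111-10✓ 1110-0✓ 11100- 1111-0✓ 11111-
Round 2: --0111 --1010 -0-010✓ -0-011✓ -00-10✓ -00-11✓ -0001-✓ -0011-✓ -0101-✓ -110-0 0--010✓ 0--011✓ 0-0-10✓ 0-0-11✓ 0-001-✓ 0-011-✓ 0-101-✓ 00-01-✓ 00-10- 000-1-✓ 0001-- 01-01-✓ 010-1-✓ 1-1-10 1-10-0 10--10 10-0-0 10-01-✓ 100-1-✓ 1000-- 111--0
Round 3: -0-01- -00-1- 0--01- 0-0-1-
PIs = {--0111, --1010, -0-01-, -00-1-, -01101, -110-0, 0--01-, 0-0-1-, 00-10-, 0001--, 1-1-10, 1-10-0, 10--10, 10-0-0, 1000--, 11-111, 1101-1, 111--0, 11100-, 11111-}
Coverage chart:
  m2: -0-01-,-00-1-,0--01-,0-0-1-
  m3: -0-01-,-00-1-,0--01-,0-0-1-
  m4: 00-10-,0001--
  m5: 00-10-,0001--
  m6: -00-1-,0-0-1-,0001--
  m7: --0111,-00-1-,0-0-1-,0001--
  m10: --1010,-0-01-,0--01-
  m11: -0-01-,0--01-
  m12: 00-10- ←essential
  m13: -01101,00-10-
  m18: 0--01-,0-0-1-
  m19: 0--01-,0-0-1-
  m22: 0-0-1- ←essential
  m23: --0111,0-0-1-
  m24: -110-0 ←essential
  m26: --1010,-110-0,0--01-
  m27: 0--01- ←essential
  m32: 10-0-0,1000--
  m33: 1000-- ←essential
  m34: -0-01-,-00-1-,10--10,10-0-0,1000--
  m35: -0-01-,-00-1-,1000--
  m39: --0111,-00-1-
  m40: 1-10-0,10-0-0
  m42: --1010,-0-01-,1-1-10,1-10-0,10--10,10-0-0
  m43: -0-01- ←essential
  m46: 1-1-10,10--10
  m53: 1101-1 ←essential
  m55: --0111,11-111,1101-1
  m56: -110-0,1-10-0,111--0,11100-
  m57: 11100- ←essential
  m58: --1010,-110-0,1-1-10,1-10-0,111--0
  m60: 111--0 ←essential
  m62: 1-1-10,111--0,11111-
Essential: -0-01-, -110-0, 0--01-, 0-0-1-, 00-10-, 1000--, 1101-1, 111--0, 11100-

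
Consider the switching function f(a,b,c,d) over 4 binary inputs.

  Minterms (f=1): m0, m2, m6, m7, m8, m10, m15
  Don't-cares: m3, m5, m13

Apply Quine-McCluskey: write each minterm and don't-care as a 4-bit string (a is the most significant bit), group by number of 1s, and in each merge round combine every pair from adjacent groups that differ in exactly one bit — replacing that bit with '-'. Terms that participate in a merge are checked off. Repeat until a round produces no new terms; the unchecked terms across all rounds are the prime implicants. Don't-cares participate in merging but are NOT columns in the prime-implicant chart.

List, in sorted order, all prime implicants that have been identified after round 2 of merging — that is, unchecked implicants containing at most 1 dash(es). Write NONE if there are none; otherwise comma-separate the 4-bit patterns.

NONE

size-2^0 implicants → 0000(✓)  0010(✓)  0011(✓)  0101(✓)  0110(✓)  0111(✓)  1000(✓)  1010(✓)  1101(✓)  1111(✓)
size-2^1 implicants → -000(✓)  -010(✓)  -101(✓)  -111(✓)  0-10(✓)  0-11(✓)  00-0(✓)  001-(✓)  01-1(✓)  011-(✓)  10-0(✓)  11-1(✓)
size-2^2 implicants → -0-0  -1-1  0-1-
Unchecked terms (primes): -0-0, -1-1, 0-1-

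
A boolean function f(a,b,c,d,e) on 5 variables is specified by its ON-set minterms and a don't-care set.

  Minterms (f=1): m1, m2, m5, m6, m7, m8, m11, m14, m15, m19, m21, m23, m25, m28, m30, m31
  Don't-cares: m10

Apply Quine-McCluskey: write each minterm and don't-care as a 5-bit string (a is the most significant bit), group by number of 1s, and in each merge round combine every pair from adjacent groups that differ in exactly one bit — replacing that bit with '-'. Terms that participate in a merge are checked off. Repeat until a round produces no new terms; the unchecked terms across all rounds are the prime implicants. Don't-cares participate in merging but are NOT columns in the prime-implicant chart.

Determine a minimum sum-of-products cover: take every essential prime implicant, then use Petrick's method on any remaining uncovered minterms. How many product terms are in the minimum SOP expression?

9

Round 0: 00001✓ 00010✓ 00101✓ 00110✓ 00111✓ 01000✓ 01010✓ 01011✓ 01110✓ 01111✓ 10011✓ 10101✓ 10111✓ 11001 11100✓ 11110✓ 11111✓
Round 1: -0101✓ -0111✓ -1110✓ -1111✓ 0-010✓ 0-110✓ 0-111✓ 00-01 00-10✓ 001-1✓ 0011-✓ 01-10✓ 01-11✓ 010-0 0101-✓ 0111-✓ 1-111✓ 10-11 101-1✓ 111-0 1111-✓
Round 2: --111 -01-1 -111- 0--10 0-11- 01-1-
PIs = {--111, -01-1, -111-, 0--10, 0-11-, 00-01, 01-1-, 010-0, 10-11, 11001, 111-0}
Coverage chart:
  m1: 00-01 ←essential
  m2: 0--10 ←essential
  m5: -01-1,00-01
  m6: 0--10,0-11-
  m7: --111,-01-1,0-11-
  m8: 010-0 ←essential
  m11: 01-1- ←essential
  m14: -111-,0--10,0-11-,01-1-
  m15: --111,-111-,0-11-,01-1-
  m19: 10-11 ←essential
  m21: -01-1 ←essential
  m23: --111,-01-1,10-11
  m25: 11001 ←essential
  m28: 111-0 ←essential
  m30: -111-,111-0
  m31: --111,-111-
Essential: -01-1, 0--10, 00-01, 01-1-, 010-0, 10-11, 11001, 111-0
Petrick residual → --111
Min cover (9 terms): cde + b'ce + a'de' + a'b'd'e + a'bd + a'bc'e' + ab'de + abc'd'e + abce'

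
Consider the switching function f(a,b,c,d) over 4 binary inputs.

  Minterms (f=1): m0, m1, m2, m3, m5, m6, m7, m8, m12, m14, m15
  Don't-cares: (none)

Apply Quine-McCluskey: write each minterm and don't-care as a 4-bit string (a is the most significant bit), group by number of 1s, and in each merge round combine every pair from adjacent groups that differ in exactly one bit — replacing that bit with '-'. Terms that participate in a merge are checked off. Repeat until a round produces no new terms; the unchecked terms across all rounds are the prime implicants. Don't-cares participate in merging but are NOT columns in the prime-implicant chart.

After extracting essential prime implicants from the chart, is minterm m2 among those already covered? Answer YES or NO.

NO

size-2^0 implicants → 0000(✓)  0001(✓)  0010(✓)  0011(✓)  0101(✓)  0110(✓)  0111(✓)  1000(✓)  1100(✓)  1110(✓)  1111(✓)
size-2^1 implicants → -000  -110(✓)  -111(✓)  0-01(✓)  0-10(✓)  0-11(✓)  00-0(✓)  00-1(✓)  000-(✓)  001-(✓)  01-1(✓)  011-(✓)  1-00  11-0  111-(✓)
size-2^2 implicants → -11-  0--1  0-1-  00--
Unchecked terms (primes): -000, -11-, 0--1, 0-1-, 00--, 1-00, 11-0
Minterm coverage:
  m0 ⊆ -000,00--
  m1 ⊆ 0--1,00--
  m2 ⊆ 0-1-,00--
  m3 ⊆ 0--1,0-1-,00--
  m5 ⊆ 0--1 [E]
  m6 ⊆ -11-,0-1-
  m7 ⊆ -11-,0--1,0-1-
  m8 ⊆ -000,1-00
  m12 ⊆ 1-00,11-0
  m14 ⊆ -11-,11-0
  m15 ⊆ -11- [E]
E = {-11-, 0--1}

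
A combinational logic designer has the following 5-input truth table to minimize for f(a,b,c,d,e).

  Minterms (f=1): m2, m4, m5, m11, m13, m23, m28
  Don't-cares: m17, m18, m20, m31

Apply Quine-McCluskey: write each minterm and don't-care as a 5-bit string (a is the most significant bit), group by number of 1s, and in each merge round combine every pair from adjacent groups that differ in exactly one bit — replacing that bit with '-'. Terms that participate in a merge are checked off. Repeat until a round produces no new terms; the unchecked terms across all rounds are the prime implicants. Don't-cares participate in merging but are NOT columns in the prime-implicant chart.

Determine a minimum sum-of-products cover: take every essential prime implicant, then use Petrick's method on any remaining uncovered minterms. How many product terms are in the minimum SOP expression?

6

[col 0] 00010*, 00100*, 00101*, 01011, 01101*, 10001, 10010*, 10100*, 10111*, 11100*, 11111*
[col 1] -0010, -0100, 0-101, 0010-, 1-100, 1-111
Prime implicants: -0010, -0100, 0-101, 0010-, 01011, 1-100, 1-111, 10001
PI chart (minterm → PIs covering it):
  2 | -0010  (sole → essential)
  4 | -0100,0010-
  5 | 0-101,0010-
  11 | 01011  (sole → essential)
  13 | 0-101  (sole → essential)
  23 | 1-111  (sole → essential)
  28 | 1-100  (sole → essential)
Essential prime implicants: -0010, 0-101, 01011, 1-100, 1-111
Petrick residual → -0100
Minimum SOP uses 6 PIs: b'c'de' + b'cd'e' + a'cd'e + a'bc'de + acd'e' + acde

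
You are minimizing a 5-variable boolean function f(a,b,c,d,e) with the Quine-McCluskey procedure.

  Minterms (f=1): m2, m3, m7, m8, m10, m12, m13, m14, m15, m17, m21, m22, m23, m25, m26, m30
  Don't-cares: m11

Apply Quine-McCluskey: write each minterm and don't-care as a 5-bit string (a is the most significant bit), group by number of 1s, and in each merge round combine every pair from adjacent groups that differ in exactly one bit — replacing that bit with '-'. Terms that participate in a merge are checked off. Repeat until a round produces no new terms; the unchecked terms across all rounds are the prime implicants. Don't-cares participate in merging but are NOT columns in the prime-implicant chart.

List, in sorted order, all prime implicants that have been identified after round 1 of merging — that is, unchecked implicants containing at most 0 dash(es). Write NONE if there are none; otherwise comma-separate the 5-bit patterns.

NONE

Round 0: 00010✓ 00011✓ 00111✓ 01000✓ 01010✓ 01011✓ 01100✓ 01101✓ 01110✓ 01111✓ 10001✓ 10101✓ 10110✓ 10111✓ 11001✓ 11010✓ 11110✓
Round 1: -0111 -1010✓ -1110✓ 0-010✓ 0-011✓ 0-111✓ 00-11✓ 0001-✓ 01-00✓ 01-10✓ 01-11✓ 010-0✓ 0101-✓ 011-0✓ 011-1✓ 0110-✓ 0111-✓ 1-001 1-110 10-01 101-1 1011- 11-10✓
Round 2: -1-10 0--11 0-01- 01--0 01-1- 011--
PIs = {-0111, -1-10, 0--11, 0-01-, 01--0, 01-1-, 011--, 1-001, 1-110, 10-01, 101-1, 1011-}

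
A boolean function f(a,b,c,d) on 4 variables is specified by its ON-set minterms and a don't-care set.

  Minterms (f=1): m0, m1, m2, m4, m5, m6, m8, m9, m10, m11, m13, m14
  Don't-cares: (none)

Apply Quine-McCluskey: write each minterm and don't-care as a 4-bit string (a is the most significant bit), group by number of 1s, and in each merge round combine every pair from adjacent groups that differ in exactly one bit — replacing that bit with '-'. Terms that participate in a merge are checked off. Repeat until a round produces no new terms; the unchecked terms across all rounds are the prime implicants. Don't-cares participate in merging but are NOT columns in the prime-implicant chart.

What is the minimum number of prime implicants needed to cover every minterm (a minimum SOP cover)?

4

Round 0: 0000✓ 0001✓ 0010✓ 0100✓ 0101✓ 0110✓ 1000✓ 1001✓ 1010✓ 1011✓ 1101✓ 1110✓
Round 1: -000✓ -001✓ -010✓ -101✓ -110✓ 0-00✓ 0-01✓ 0-10✓ 00-0✓ 000-✓ 01-0✓ 010-✓ 1-01✓ 1-10✓ 10-0✓ 10-1✓ 100-✓ 101-✓
Round 2: --01 --10 -0-0 -00- 0--0 0-0- 10--
PIs = {--01, --10, -0-0, -00-, 0--0, 0-0-, 10--}
Coverage chart:
  m0: -0-0,-00-,0--0,0-0-
  m1: --01,-00-,0-0-
  m2: --10,-0-0,0--0
  m4: 0--0,0-0-
  m5: --01,0-0-
  m6: --10,0--0
  m8: -0-0,-00-,10--
  m9: --01,-00-,10--
  m10: --10,-0-0,10--
  m11: 10-- ←essential
  m13: --01 ←essential
  m14: --10 ←essential
Essential: --01, --10, 10--
Petrick residual → 0--0
Min cover (4 terms): c'd + cd' + a'd' + ab'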